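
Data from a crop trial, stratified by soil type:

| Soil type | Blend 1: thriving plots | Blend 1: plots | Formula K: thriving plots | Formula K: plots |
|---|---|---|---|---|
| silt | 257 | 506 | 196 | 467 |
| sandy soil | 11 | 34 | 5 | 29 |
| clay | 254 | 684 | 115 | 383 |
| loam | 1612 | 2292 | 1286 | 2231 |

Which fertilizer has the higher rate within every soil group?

Blend 1

Silt: Blend 1 257/506 = 50.8%, Formula K 196/467 = 42.0% → Blend 1
Sandy soil: Blend 1 11/34 = 32.4%, Formula K 5/29 = 17.2% → Blend 1
Clay: Blend 1 254/684 = 37.1%, Formula K 115/383 = 30.0% → Blend 1
Loam: Blend 1 1612/2292 = 70.3%, Formula K 1286/2231 = 57.6% → Blend 1
Blend 1 has the higher rate in all 4 groups.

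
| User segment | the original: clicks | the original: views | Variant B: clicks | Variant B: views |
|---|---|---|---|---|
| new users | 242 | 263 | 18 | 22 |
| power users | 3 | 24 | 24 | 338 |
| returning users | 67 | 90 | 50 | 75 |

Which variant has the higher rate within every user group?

New users: the original 242/263 = 92.0%, Variant B 18/22 = 81.8% → the original
Power users: the original 3/24 = 12.5%, Variant B 24/338 = 7.1% → the original
Returning users: the original 67/90 = 74.4%, Variant B 50/75 = 66.7% → the original
The original has the higher rate in all 3 groups.

the original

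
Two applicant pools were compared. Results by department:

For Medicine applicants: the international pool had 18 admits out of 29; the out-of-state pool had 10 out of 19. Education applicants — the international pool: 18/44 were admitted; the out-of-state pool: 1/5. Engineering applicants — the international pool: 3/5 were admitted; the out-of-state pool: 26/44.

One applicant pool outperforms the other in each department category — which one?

the international pool

Medicine: the international pool 18/29 = 62.1%, the out-of-state pool 10/19 = 52.6% → the international pool
Education: the international pool 18/44 = 40.9%, the out-of-state pool 1/5 = 20.0% → the international pool
Engineering: the international pool 3/5 = 60.0%, the out-of-state pool 26/44 = 59.1% → the international pool
The international pool has the higher rate in all 3 groups.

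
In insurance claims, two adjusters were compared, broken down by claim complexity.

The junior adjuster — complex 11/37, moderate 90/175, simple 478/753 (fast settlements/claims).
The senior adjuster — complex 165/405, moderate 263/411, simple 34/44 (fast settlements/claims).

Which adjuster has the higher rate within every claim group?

the senior adjuster

Complex: the junior adjuster 11/37 = 29.7%, the senior adjuster 165/405 = 40.7% → the senior adjuster
Moderate: the junior adjuster 90/175 = 51.4%, the senior adjuster 263/411 = 64.0% → the senior adjuster
Simple: the junior adjuster 478/753 = 63.5%, the senior adjuster 34/44 = 77.3% → the senior adjuster
The senior adjuster has the higher rate in all 3 groups.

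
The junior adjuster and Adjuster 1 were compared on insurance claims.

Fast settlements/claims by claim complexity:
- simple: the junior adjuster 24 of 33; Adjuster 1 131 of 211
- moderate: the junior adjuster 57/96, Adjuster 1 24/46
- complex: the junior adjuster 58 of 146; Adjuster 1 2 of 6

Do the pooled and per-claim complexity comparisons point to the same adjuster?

Simple: the junior adjuster 24/33 = 72.7%, Adjuster 1 131/211 = 62.1% → the junior adjuster
Moderate: the junior adjuster 57/96 = 59.4%, Adjuster 1 24/46 = 52.2% → the junior adjuster
Complex: the junior adjuster 58/146 = 39.7%, Adjuster 1 2/6 = 33.3% → the junior adjuster
Overall: the junior adjuster 139/275 = 50.5%, Adjuster 1 157/263 = 59.7% → Adjuster 1
The junior adjuster wins each claim group but Adjuster 1 wins overall — the comparison reverses. The junior adjuster's claims skew toward complex, which has a lower base rate.

No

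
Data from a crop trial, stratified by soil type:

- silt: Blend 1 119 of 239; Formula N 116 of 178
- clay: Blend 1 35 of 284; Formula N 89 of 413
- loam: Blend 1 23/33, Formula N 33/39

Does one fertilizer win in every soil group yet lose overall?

Silt: Blend 1 119/239 = 49.8%, Formula N 116/178 = 65.2% → Formula N
Clay: Blend 1 35/284 = 12.3%, Formula N 89/413 = 21.5% → Formula N
Loam: Blend 1 23/33 = 69.7%, Formula N 33/39 = 84.6% → Formula N
Overall: Blend 1 177/556 = 31.8%, Formula N 238/630 = 37.8% → Formula N
Formula N wins overall and in every soil group — no reversal.

No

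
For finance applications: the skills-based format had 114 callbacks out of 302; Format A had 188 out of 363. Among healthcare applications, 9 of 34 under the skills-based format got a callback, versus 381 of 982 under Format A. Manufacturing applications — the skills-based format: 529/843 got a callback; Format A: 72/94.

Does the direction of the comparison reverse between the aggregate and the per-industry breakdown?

Yes

Finance: the skills-based format 114/302 = 37.7%, Format A 188/363 = 51.8% → Format A
Healthcare: the skills-based format 9/34 = 26.5%, Format A 381/982 = 38.8% → Format A
Manufacturing: the skills-based format 529/843 = 62.8%, Format A 72/94 = 76.6% → Format A
Overall: the skills-based format 652/1179 = 55.3%, Format A 641/1439 = 44.5% → the skills-based format
Format A wins each industry group but the skills-based format wins overall — the comparison reverses. Format A's applications skew toward healthcare, which has a lower base rate.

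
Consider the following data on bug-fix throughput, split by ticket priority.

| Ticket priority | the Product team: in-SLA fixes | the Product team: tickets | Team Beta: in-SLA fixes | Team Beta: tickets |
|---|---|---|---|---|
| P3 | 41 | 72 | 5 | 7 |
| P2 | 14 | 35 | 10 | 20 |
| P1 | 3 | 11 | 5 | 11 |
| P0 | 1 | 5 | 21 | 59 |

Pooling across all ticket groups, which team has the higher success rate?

P3: the Product team 41/72 = 56.9%, Team Beta 5/7 = 71.4% → Team Beta
P2: the Product team 14/35 = 40.0%, Team Beta 10/20 = 50.0% → Team Beta
P1: the Product team 3/11 = 27.3%, Team Beta 5/11 = 45.5% → Team Beta
P0: the Product team 1/5 = 20.0%, Team Beta 21/59 = 35.6% → Team Beta
Overall: the Product team 59/123 = 48.0%, Team Beta 41/97 = 42.3% → the Product team
(Team Beta wins every ticket group but the Product team wins overall — Team Beta's tickets skew toward the low-rate P0 group.)

the Product team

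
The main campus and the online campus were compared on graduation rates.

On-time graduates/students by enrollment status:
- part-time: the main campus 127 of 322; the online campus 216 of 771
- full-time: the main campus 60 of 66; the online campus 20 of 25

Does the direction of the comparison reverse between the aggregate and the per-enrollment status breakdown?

Part-time: the main campus 127/322 = 39.4%, the online campus 216/771 = 28.0% → the main campus
Full-time: the main campus 60/66 = 90.9%, the online campus 20/25 = 80.0% → the main campus
Overall: the main campus 187/388 = 48.2%, the online campus 236/796 = 29.6% → the main campus
The main campus wins overall and in every enrollment group — no reversal.

No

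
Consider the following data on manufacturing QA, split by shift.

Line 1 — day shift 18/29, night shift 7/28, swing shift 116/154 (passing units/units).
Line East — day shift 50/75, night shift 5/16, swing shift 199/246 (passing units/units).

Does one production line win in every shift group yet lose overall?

Day shift: Line 1 18/29 = 62.1%, Line East 50/75 = 66.7% → Line East
Night shift: Line 1 7/28 = 25.0%, Line East 5/16 = 31.2% → Line East
Swing shift: Line 1 116/154 = 75.3%, Line East 199/246 = 80.9% → Line East
Overall: Line 1 141/211 = 66.8%, Line East 254/337 = 75.4% → Line East
Line East wins overall and in every shift group — no reversal.

No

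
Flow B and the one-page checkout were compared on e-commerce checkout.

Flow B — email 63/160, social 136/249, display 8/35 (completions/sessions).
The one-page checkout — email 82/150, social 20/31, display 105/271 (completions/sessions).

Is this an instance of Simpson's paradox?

Email: Flow B 63/160 = 39.4%, the one-page checkout 82/150 = 54.7% → the one-page checkout
Social: Flow B 136/249 = 54.6%, the one-page checkout 20/31 = 64.5% → the one-page checkout
Display: Flow B 8/35 = 22.9%, the one-page checkout 105/271 = 38.7% → the one-page checkout
Overall: Flow B 207/444 = 46.6%, the one-page checkout 207/452 = 45.8% → Flow B
The one-page checkout wins each traffic group but Flow B wins overall — the comparison reverses. The one-page checkout's sessions skew toward display, which has a lower base rate.

Yes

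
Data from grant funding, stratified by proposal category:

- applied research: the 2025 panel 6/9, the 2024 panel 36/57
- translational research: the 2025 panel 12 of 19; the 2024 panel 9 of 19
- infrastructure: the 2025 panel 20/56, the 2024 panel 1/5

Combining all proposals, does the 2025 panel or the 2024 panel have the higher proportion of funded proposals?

the 2024 panel

Applied research: the 2025 panel 6/9 = 66.7%, the 2024 panel 36/57 = 63.2% → the 2025 panel
Translational research: the 2025 panel 12/19 = 63.2%, the 2024 panel 9/19 = 47.4% → the 2025 panel
Infrastructure: the 2025 panel 20/56 = 35.7%, the 2024 panel 1/5 = 20.0% → the 2025 panel
Overall: the 2025 panel 38/84 = 45.2%, the 2024 panel 46/81 = 56.8% → the 2024 panel
(The 2025 panel wins every proposal group but the 2024 panel wins overall — the 2025 panel's proposals skew toward the low-rate infrastructure group.)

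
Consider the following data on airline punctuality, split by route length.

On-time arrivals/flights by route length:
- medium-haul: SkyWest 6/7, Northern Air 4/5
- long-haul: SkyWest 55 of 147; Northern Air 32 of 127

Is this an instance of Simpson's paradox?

Medium-haul: SkyWest 6/7 = 85.7%, Northern Air 4/5 = 80.0% → SkyWest
Long-haul: SkyWest 55/147 = 37.4%, Northern Air 32/127 = 25.2% → SkyWest
Overall: SkyWest 61/154 = 39.6%, Northern Air 36/132 = 27.3% → SkyWest
SkyWest wins overall and in every route group — no reversal.

No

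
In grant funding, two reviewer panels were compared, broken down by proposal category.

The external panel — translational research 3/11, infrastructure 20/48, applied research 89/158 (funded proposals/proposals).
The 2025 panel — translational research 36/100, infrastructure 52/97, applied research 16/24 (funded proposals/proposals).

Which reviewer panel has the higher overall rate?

the external panel

Translational research: the external panel 3/11 = 27.3%, the 2025 panel 36/100 = 36.0% → the 2025 panel
Infrastructure: the external panel 20/48 = 41.7%, the 2025 panel 52/97 = 53.6% → the 2025 panel
Applied research: the external panel 89/158 = 56.3%, the 2025 panel 16/24 = 66.7% → the 2025 panel
Overall: the external panel 112/217 = 51.6%, the 2025 panel 104/221 = 47.1% → the external panel
(The 2025 panel wins every proposal group but the external panel wins overall — the 2025 panel's proposals skew toward the low-rate translational research group.)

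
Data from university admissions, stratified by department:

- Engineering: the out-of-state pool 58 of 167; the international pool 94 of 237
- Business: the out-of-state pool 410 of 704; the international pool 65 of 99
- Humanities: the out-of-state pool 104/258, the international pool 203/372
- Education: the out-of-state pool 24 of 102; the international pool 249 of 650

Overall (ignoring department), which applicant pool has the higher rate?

the out-of-state pool

Engineering: the out-of-state pool 58/167 = 34.7%, the international pool 94/237 = 39.7% → the international pool
Business: the out-of-state pool 410/704 = 58.2%, the international pool 65/99 = 65.7% → the international pool
Humanities: the out-of-state pool 104/258 = 40.3%, the international pool 203/372 = 54.6% → the international pool
Education: the out-of-state pool 24/102 = 23.5%, the international pool 249/650 = 38.3% → the international pool
Overall: the out-of-state pool 596/1231 = 48.4%, the international pool 611/1358 = 45.0% → the out-of-state pool
(The international pool wins every department group but the out-of-state pool wins overall — the international pool's applicants skew toward the low-rate Education group.)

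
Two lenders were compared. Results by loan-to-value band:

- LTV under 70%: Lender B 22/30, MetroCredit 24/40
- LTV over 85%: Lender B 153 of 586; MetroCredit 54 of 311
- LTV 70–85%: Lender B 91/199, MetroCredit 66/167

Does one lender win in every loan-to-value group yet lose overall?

No

LTV under 70%: Lender B 22/30 = 73.3%, MetroCredit 24/40 = 60.0% → Lender B
LTV over 85%: Lender B 153/586 = 26.1%, MetroCredit 54/311 = 17.4% → Lender B
LTV 70–85%: Lender B 91/199 = 45.7%, MetroCredit 66/167 = 39.5% → Lender B
Overall: Lender B 266/815 = 32.6%, MetroCredit 144/518 = 27.8% → Lender B
Lender B wins overall and in every loan-to-value group — no reversal.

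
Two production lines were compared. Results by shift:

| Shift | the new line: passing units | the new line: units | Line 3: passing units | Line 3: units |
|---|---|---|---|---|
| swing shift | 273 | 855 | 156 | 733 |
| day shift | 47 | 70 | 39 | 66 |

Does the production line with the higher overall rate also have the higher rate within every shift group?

Yes

Swing shift: the new line 273/855 = 31.9%, Line 3 156/733 = 21.3% → the new line
Day shift: the new line 47/70 = 67.1%, Line 3 39/66 = 59.1% → the new line
Overall: the new line 320/925 = 34.6%, Line 3 195/799 = 24.4% → the new line
The new line wins overall and in every shift group — no reversal.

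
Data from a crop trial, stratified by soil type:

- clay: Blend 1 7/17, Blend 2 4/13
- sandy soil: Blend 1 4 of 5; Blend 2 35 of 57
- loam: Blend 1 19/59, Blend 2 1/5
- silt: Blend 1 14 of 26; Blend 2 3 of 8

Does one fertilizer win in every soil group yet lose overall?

Clay: Blend 1 7/17 = 41.2%, Blend 2 4/13 = 30.8% → Blend 1
Sandy soil: Blend 1 4/5 = 80.0%, Blend 2 35/57 = 61.4% → Blend 1
Loam: Blend 1 19/59 = 32.2%, Blend 2 1/5 = 20.0% → Blend 1
Silt: Blend 1 14/26 = 53.8%, Blend 2 3/8 = 37.5% → Blend 1
Overall: Blend 1 44/107 = 41.1%, Blend 2 43/83 = 51.8% → Blend 2
Blend 1 wins each soil group but Blend 2 wins overall — the comparison reverses. Blend 1's plots skew toward loam, which has a lower base rate.

Yes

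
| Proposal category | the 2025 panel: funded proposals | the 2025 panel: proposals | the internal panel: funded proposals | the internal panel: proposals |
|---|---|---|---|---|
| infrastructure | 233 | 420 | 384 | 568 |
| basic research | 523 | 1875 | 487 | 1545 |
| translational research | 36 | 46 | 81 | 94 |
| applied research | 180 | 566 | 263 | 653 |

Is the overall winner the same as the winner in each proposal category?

Yes

Infrastructure: the 2025 panel 233/420 = 55.5%, the internal panel 384/568 = 67.6% → the internal panel
Basic research: the 2025 panel 523/1875 = 27.9%, the internal panel 487/1545 = 31.5% → the internal panel
Translational research: the 2025 panel 36/46 = 78.3%, the internal panel 81/94 = 86.2% → the internal panel
Applied research: the 2025 panel 180/566 = 31.8%, the internal panel 263/653 = 40.3% → the internal panel
Overall: the 2025 panel 972/2907 = 33.4%, the internal panel 1215/2860 = 42.5% → the internal panel
The internal panel wins overall and in every proposal group — no reversal.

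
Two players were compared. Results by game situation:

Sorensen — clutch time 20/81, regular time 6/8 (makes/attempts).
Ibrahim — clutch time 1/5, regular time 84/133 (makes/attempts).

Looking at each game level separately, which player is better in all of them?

Sorensen

Clutch time: Sorensen 20/81 = 24.7%, Ibrahim 1/5 = 20.0% → Sorensen
Regular time: Sorensen 6/8 = 75.0%, Ibrahim 84/133 = 63.2% → Sorensen
Sorensen has the higher rate in both groups.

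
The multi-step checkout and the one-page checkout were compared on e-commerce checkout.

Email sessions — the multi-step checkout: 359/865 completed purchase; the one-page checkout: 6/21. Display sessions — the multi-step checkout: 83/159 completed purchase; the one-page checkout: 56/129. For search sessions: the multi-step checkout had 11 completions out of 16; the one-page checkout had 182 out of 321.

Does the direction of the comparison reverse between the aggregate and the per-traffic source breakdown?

Email: the multi-step checkout 359/865 = 41.5%, the one-page checkout 6/21 = 28.6% → the multi-step checkout
Display: the multi-step checkout 83/159 = 52.2%, the one-page checkout 56/129 = 43.4% → the multi-step checkout
Search: the multi-step checkout 11/16 = 68.8%, the one-page checkout 182/321 = 56.7% → the multi-step checkout
Overall: the multi-step checkout 453/1040 = 43.6%, the one-page checkout 244/471 = 51.8% → the one-page checkout
The multi-step checkout wins each traffic group but the one-page checkout wins overall — the comparison reverses. The multi-step checkout's sessions skew toward email, which has a lower base rate.

Yes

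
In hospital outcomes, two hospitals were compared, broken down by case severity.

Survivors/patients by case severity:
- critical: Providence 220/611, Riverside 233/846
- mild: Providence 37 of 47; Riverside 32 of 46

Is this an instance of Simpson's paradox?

Critical: Providence 220/611 = 36.0%, Riverside 233/846 = 27.5% → Providence
Mild: Providence 37/47 = 78.7%, Riverside 32/46 = 69.6% → Providence
Overall: Providence 257/658 = 39.1%, Riverside 265/892 = 29.7% → Providence
Providence wins overall and in every case group — no reversal.

No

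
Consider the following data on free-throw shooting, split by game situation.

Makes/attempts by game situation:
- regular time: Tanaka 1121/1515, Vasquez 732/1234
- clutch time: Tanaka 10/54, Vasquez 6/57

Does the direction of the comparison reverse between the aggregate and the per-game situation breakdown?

Regular time: Tanaka 1121/1515 = 74.0%, Vasquez 732/1234 = 59.3% → Tanaka
Clutch time: Tanaka 10/54 = 18.5%, Vasquez 6/57 = 10.5% → Tanaka
Overall: Tanaka 1131/1569 = 72.1%, Vasquez 738/1291 = 57.2% → Tanaka
Tanaka wins overall and in every game group — no reversal.

No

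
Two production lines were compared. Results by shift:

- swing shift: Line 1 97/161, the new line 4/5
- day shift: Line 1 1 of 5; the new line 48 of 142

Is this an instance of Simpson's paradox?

Yes

Swing shift: Line 1 97/161 = 60.2%, the new line 4/5 = 80.0% → the new line
Day shift: Line 1 1/5 = 20.0%, the new line 48/142 = 33.8% → the new line
Overall: Line 1 98/166 = 59.0%, the new line 52/147 = 35.4% → Line 1
The new line wins each shift group but Line 1 wins overall — the comparison reverses. The new line's units skew toward day shift, which has a lower base rate.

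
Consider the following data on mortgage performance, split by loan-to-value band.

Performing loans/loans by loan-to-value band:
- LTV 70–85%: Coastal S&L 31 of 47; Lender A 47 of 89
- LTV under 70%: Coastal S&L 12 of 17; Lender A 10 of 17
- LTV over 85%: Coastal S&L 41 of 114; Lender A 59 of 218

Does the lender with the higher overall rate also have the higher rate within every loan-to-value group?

Yes

LTV 70–85%: Coastal S&L 31/47 = 66.0%, Lender A 47/89 = 52.8% → Coastal S&L
LTV under 70%: Coastal S&L 12/17 = 70.6%, Lender A 10/17 = 58.8% → Coastal S&L
LTV over 85%: Coastal S&L 41/114 = 36.0%, Lender A 59/218 = 27.1% → Coastal S&L
Overall: Coastal S&L 84/178 = 47.2%, Lender A 116/324 = 35.8% → Coastal S&L
Coastal S&L wins overall and in every loan-to-value group — no reversal.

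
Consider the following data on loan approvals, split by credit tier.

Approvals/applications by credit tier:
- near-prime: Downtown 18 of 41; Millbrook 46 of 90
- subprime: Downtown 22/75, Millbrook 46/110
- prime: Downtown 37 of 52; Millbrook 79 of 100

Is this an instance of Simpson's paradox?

Near-prime: Downtown 18/41 = 43.9%, Millbrook 46/90 = 51.1% → Millbrook
Subprime: Downtown 22/75 = 29.3%, Millbrook 46/110 = 41.8% → Millbrook
Prime: Downtown 37/52 = 71.2%, Millbrook 79/100 = 79.0% → Millbrook
Overall: Downtown 77/168 = 45.8%, Millbrook 171/300 = 57.0% → Millbrook
Millbrook wins overall and in every credit group — no reversal.

No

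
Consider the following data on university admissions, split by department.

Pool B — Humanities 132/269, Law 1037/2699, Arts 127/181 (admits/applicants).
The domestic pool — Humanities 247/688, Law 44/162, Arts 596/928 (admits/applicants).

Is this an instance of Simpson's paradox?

Humanities: Pool B 132/269 = 49.1%, the domestic pool 247/688 = 35.9% → Pool B
Law: Pool B 1037/2699 = 38.4%, the domestic pool 44/162 = 27.2% → Pool B
Arts: Pool B 127/181 = 70.2%, the domestic pool 596/928 = 64.2% → Pool B
Overall: Pool B 1296/3149 = 41.2%, the domestic pool 887/1778 = 49.9% → the domestic pool
Pool B wins each department group but the domestic pool wins overall — the comparison reverses. Pool B's applicants skew toward Law, which has a lower base rate.

Yes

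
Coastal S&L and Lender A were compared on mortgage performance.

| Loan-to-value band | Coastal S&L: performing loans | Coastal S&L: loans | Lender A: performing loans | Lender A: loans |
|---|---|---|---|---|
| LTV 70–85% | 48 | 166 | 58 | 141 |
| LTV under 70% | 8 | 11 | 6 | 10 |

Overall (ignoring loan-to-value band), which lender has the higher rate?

Lender A

LTV 70–85%: Coastal S&L 48/166 = 28.9%, Lender A 58/141 = 41.1% → Lender A
LTV under 70%: Coastal S&L 8/11 = 72.7%, Lender A 6/10 = 60.0% → Coastal S&L
Overall: Coastal S&L 56/177 = 31.6%, Lender A 64/151 = 42.4% → Lender A
(Neither sweeps every loan-to-value group, but Lender A has the higher pooled rate.)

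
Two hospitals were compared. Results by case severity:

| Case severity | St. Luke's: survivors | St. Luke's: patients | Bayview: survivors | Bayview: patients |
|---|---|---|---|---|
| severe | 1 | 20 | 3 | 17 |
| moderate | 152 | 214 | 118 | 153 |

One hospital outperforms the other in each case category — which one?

Severe: St. Luke's 1/20 = 5.0%, Bayview 3/17 = 17.6% → Bayview
Moderate: St. Luke's 152/214 = 71.0%, Bayview 118/153 = 77.1% → Bayview
Bayview has the higher rate in both groups.

Bayview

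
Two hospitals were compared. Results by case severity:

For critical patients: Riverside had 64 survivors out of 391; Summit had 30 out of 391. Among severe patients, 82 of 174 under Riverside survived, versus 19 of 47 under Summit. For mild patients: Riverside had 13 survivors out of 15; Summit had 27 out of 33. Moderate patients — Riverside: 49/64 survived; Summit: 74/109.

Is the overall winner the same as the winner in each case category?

Yes

Critical: Riverside 64/391 = 16.4%, Summit 30/391 = 7.7% → Riverside
Severe: Riverside 82/174 = 47.1%, Summit 19/47 = 40.4% → Riverside
Mild: Riverside 13/15 = 86.7%, Summit 27/33 = 81.8% → Riverside
Moderate: Riverside 49/64 = 76.6%, Summit 74/109 = 67.9% → Riverside
Overall: Riverside 208/644 = 32.3%, Summit 150/580 = 25.9% → Riverside
Riverside wins overall and in every case group — no reversal.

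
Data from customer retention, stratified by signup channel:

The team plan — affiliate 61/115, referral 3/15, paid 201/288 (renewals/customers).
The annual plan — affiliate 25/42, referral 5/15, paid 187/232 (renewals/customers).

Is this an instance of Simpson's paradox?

Affiliate: the team plan 61/115 = 53.0%, the annual plan 25/42 = 59.5% → the annual plan
Referral: the team plan 3/15 = 20.0%, the annual plan 5/15 = 33.3% → the annual plan
Paid: the team plan 201/288 = 69.8%, the annual plan 187/232 = 80.6% → the annual plan
Overall: the team plan 265/418 = 63.4%, the annual plan 217/289 = 75.1% → the annual plan
The annual plan wins overall and in every signup group — no reversal.

No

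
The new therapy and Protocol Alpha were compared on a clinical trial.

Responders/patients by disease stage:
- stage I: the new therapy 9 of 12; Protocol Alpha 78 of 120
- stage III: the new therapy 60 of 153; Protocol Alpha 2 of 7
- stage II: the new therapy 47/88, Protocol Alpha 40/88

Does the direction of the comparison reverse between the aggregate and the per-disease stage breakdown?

Yes

Stage I: the new therapy 9/12 = 75.0%, Protocol Alpha 78/120 = 65.0% → the new therapy
Stage III: the new therapy 60/153 = 39.2%, Protocol Alpha 2/7 = 28.6% → the new therapy
Stage II: the new therapy 47/88 = 53.4%, Protocol Alpha 40/88 = 45.5% → the new therapy
Overall: the new therapy 116/253 = 45.8%, Protocol Alpha 120/215 = 55.8% → Protocol Alpha
The new therapy wins each disease group but Protocol Alpha wins overall — the comparison reverses. The new therapy's patients skew toward stage III, which has a lower base rate.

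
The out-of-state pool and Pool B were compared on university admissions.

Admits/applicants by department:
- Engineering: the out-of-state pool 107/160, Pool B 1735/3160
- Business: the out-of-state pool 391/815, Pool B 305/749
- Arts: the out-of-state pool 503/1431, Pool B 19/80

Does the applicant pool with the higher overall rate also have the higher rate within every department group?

Engineering: the out-of-state pool 107/160 = 66.9%, Pool B 1735/3160 = 54.9% → the out-of-state pool
Business: the out-of-state pool 391/815 = 48.0%, Pool B 305/749 = 40.7% → the out-of-state pool
Arts: the out-of-state pool 503/1431 = 35.2%, Pool B 19/80 = 23.8% → the out-of-state pool
Overall: the out-of-state pool 1001/2406 = 41.6%, Pool B 2059/3989 = 51.6% → Pool B
The out-of-state pool wins each department group but Pool B wins overall — the comparison reverses. The out-of-state pool's applicants skew toward Arts, which has a lower base rate.

No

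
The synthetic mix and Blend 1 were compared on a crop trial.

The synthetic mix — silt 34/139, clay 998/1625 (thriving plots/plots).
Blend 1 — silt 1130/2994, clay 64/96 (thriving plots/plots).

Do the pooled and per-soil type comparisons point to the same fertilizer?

No

Silt: the synthetic mix 34/139 = 24.5%, Blend 1 1130/2994 = 37.7% → Blend 1
Clay: the synthetic mix 998/1625 = 61.4%, Blend 1 64/96 = 66.7% → Blend 1
Overall: the synthetic mix 1032/1764 = 58.5%, Blend 1 1194/3090 = 38.6% → the synthetic mix
Blend 1 wins each soil group but the synthetic mix wins overall — the comparison reverses. Blend 1's plots skew toward silt, which has a lower base rate.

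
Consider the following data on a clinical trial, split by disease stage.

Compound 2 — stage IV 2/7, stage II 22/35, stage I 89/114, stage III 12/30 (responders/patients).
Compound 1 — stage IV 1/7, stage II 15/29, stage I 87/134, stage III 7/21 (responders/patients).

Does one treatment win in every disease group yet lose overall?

No

Stage IV: Compound 2 2/7 = 28.6%, Compound 1 1/7 = 14.3% → Compound 2
Stage II: Compound 2 22/35 = 62.9%, Compound 1 15/29 = 51.7% → Compound 2
Stage I: Compound 2 89/114 = 78.1%, Compound 1 87/134 = 64.9% → Compound 2
Stage III: Compound 2 12/30 = 40.0%, Compound 1 7/21 = 33.3% → Compound 2
Overall: Compound 2 125/186 = 67.2%, Compound 1 110/191 = 57.6% → Compound 2
Compound 2 wins overall and in every disease group — no reversal.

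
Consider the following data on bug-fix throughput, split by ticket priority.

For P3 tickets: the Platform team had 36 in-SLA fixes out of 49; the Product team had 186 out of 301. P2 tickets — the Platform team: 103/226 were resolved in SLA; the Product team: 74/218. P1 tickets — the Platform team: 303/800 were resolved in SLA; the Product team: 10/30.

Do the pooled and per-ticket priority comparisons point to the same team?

No

P3: the Platform team 36/49 = 73.5%, the Product team 186/301 = 61.8% → the Platform team
P2: the Platform team 103/226 = 45.6%, the Product team 74/218 = 33.9% → the Platform team
P1: the Platform team 303/800 = 37.9%, the Product team 10/30 = 33.3% → the Platform team
Overall: the Platform team 442/1075 = 41.1%, the Product team 270/549 = 49.2% → the Product team
The Platform team wins each ticket group but the Product team wins overall — the comparison reverses. The Platform team's tickets skew toward P1, which has a lower base rate.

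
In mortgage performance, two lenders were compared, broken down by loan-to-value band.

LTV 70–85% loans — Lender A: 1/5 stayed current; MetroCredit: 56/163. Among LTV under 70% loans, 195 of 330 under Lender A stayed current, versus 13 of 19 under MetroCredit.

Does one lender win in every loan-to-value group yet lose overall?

Yes

LTV 70–85%: Lender A 1/5 = 20.0%, MetroCredit 56/163 = 34.4% → MetroCredit
LTV under 70%: Lender A 195/330 = 59.1%, MetroCredit 13/19 = 68.4% → MetroCredit
Overall: Lender A 196/335 = 58.5%, MetroCredit 69/182 = 37.9% → Lender A
MetroCredit wins each loan-to-value group but Lender A wins overall — the comparison reverses. MetroCredit's loans skew toward LTV 70–85%, which has a lower base rate.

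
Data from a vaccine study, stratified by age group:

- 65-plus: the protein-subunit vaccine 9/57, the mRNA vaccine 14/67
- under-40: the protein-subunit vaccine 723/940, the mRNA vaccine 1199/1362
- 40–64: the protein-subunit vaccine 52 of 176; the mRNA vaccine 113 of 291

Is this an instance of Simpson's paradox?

65-plus: the protein-subunit vaccine 9/57 = 15.8%, the mRNA vaccine 14/67 = 20.9% → the mRNA vaccine
Under-40: the protein-subunit vaccine 723/940 = 76.9%, the mRNA vaccine 1199/1362 = 88.0% → the mRNA vaccine
40–64: the protein-subunit vaccine 52/176 = 29.5%, the mRNA vaccine 113/291 = 38.8% → the mRNA vaccine
Overall: the protein-subunit vaccine 784/1173 = 66.8%, the mRNA vaccine 1326/1720 = 77.1% → the mRNA vaccine
The mRNA vaccine wins overall and in every age group — no reversal.

No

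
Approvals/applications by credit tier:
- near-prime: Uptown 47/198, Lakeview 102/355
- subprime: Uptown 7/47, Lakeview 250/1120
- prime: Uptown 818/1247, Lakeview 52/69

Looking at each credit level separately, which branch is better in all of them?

Near-prime: Uptown 47/198 = 23.7%, Lakeview 102/355 = 28.7% → Lakeview
Subprime: Uptown 7/47 = 14.9%, Lakeview 250/1120 = 22.3% → Lakeview
Prime: Uptown 818/1247 = 65.6%, Lakeview 52/69 = 75.4% → Lakeview
Lakeview has the higher rate in all 3 groups.

Lakeview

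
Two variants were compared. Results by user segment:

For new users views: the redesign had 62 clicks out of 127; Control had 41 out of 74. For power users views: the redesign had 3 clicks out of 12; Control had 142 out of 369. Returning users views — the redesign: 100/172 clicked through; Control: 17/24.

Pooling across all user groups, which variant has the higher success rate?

New users: the redesign 62/127 = 48.8%, Control 41/74 = 55.4% → Control
Power users: the redesign 3/12 = 25.0%, Control 142/369 = 38.5% → Control
Returning users: the redesign 100/172 = 58.1%, Control 17/24 = 70.8% → Control
Overall: the redesign 165/311 = 53.1%, Control 200/467 = 42.8% → the redesign
(Control wins every user group but the redesign wins overall — Control's views skew toward the low-rate power users group.)

the redesign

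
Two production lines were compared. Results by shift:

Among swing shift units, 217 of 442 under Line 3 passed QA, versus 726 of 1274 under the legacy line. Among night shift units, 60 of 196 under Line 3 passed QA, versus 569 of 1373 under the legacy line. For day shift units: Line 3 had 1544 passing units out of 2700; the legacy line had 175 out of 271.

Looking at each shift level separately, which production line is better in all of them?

the legacy line

Swing shift: Line 3 217/442 = 49.1%, the legacy line 726/1274 = 57.0% → the legacy line
Night shift: Line 3 60/196 = 30.6%, the legacy line 569/1373 = 41.4% → the legacy line
Day shift: Line 3 1544/2700 = 57.2%, the legacy line 175/271 = 64.6% → the legacy line
The legacy line has the higher rate in all 3 groups.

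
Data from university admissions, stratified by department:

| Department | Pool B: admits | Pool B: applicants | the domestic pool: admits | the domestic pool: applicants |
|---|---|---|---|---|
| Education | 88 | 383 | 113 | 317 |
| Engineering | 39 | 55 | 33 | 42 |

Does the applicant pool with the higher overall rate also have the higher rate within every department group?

Education: Pool B 88/383 = 23.0%, the domestic pool 113/317 = 35.6% → the domestic pool
Engineering: Pool B 39/55 = 70.9%, the domestic pool 33/42 = 78.6% → the domestic pool
Overall: Pool B 127/438 = 29.0%, the domestic pool 146/359 = 40.7% → the domestic pool
The domestic pool wins overall and in every department group — no reversal.

Yes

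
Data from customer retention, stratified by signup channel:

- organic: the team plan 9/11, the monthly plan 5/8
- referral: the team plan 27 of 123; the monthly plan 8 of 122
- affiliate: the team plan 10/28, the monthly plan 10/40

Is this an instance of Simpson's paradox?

Organic: the team plan 9/11 = 81.8%, the monthly plan 5/8 = 62.5% → the team plan
Referral: the team plan 27/123 = 22.0%, the monthly plan 8/122 = 6.6% → the team plan
Affiliate: the team plan 10/28 = 35.7%, the monthly plan 10/40 = 25.0% → the team plan
Overall: the team plan 46/162 = 28.4%, the monthly plan 23/170 = 13.5% → the team plan
The team plan wins overall and in every signup group — no reversal.

No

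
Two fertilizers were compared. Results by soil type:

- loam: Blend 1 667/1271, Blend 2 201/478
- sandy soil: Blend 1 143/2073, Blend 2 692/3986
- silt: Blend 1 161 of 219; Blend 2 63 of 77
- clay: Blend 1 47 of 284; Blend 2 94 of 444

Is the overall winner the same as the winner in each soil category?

No

Loam: Blend 1 667/1271 = 52.5%, Blend 2 201/478 = 42.1% → Blend 1
Sandy soil: Blend 1 143/2073 = 6.9%, Blend 2 692/3986 = 17.4% → Blend 2
Silt: Blend 1 161/219 = 73.5%, Blend 2 63/77 = 81.8% → Blend 2
Clay: Blend 1 47/284 = 16.5%, Blend 2 94/444 = 21.2% → Blend 2
Overall: Blend 1 1018/3847 = 26.5%, Blend 2 1050/4985 = 21.1% → Blend 1
Neither sweeps: Blend 1 wins 1 of 4 groups, Blend 2 wins 3. Blend 1 wins overall but not every group — no Simpson reversal.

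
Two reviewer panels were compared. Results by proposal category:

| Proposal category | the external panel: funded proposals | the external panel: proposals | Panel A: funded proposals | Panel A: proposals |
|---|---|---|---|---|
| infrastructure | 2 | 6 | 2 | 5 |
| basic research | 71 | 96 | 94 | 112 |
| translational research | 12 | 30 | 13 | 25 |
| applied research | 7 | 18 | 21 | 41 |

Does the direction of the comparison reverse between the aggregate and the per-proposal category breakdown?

Infrastructure: the external panel 2/6 = 33.3%, Panel A 2/5 = 40.0% → Panel A
Basic research: the external panel 71/96 = 74.0%, Panel A 94/112 = 83.9% → Panel A
Translational research: the external panel 12/30 = 40.0%, Panel A 13/25 = 52.0% → Panel A
Applied research: the external panel 7/18 = 38.9%, Panel A 21/41 = 51.2% → Panel A
Overall: the external panel 92/150 = 61.3%, Panel A 130/183 = 71.0% → Panel A
Panel A wins overall and in every proposal group — no reversal.

No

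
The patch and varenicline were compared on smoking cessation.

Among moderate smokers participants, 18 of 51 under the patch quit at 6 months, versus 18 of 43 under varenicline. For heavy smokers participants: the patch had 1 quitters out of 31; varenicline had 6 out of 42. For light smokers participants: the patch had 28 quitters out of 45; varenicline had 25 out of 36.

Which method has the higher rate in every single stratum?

Moderate smokers: the patch 18/51 = 35.3%, varenicline 18/43 = 41.9% → varenicline
Heavy smokers: the patch 1/31 = 3.2%, varenicline 6/42 = 14.3% → varenicline
Light smokers: the patch 28/45 = 62.2%, varenicline 25/36 = 69.4% → varenicline
Varenicline has the higher rate in all 3 groups.

varenicline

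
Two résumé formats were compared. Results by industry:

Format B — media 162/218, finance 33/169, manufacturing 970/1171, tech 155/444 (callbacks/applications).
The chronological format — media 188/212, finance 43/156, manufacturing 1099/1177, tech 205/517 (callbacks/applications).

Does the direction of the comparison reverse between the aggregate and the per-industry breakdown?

No

Media: Format B 162/218 = 74.3%, the chronological format 188/212 = 88.7% → the chronological format
Finance: Format B 33/169 = 19.5%, the chronological format 43/156 = 27.6% → the chronological format
Manufacturing: Format B 970/1171 = 82.8%, the chronological format 1099/1177 = 93.4% → the chronological format
Tech: Format B 155/444 = 34.9%, the chronological format 205/517 = 39.7% → the chronological format
Overall: Format B 1320/2002 = 65.9%, the chronological format 1535/2062 = 74.4% → the chronological format
The chronological format wins overall and in every industry group — no reversal.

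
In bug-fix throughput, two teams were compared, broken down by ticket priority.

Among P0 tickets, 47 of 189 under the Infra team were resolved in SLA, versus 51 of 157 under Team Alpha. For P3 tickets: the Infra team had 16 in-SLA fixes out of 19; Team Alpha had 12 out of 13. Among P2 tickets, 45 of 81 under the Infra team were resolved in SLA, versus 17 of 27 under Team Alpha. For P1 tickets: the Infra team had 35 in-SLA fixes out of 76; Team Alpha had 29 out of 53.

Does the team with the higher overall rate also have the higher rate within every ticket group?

P0: the Infra team 47/189 = 24.9%, Team Alpha 51/157 = 32.5% → Team Alpha
P3: the Infra team 16/19 = 84.2%, Team Alpha 12/13 = 92.3% → Team Alpha
P2: the Infra team 45/81 = 55.6%, Team Alpha 17/27 = 63.0% → Team Alpha
P1: the Infra team 35/76 = 46.1%, Team Alpha 29/53 = 54.7% → Team Alpha
Overall: the Infra team 143/365 = 39.2%, Team Alpha 109/250 = 43.6% → Team Alpha
Team Alpha wins overall and in every ticket group — no reversal.

Yes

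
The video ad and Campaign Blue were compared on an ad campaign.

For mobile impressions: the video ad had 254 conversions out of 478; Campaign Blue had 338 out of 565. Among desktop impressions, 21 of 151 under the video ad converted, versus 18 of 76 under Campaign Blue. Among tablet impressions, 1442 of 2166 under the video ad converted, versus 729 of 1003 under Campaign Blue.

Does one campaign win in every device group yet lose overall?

No

Mobile: the video ad 254/478 = 53.1%, Campaign Blue 338/565 = 59.8% → Campaign Blue
Desktop: the video ad 21/151 = 13.9%, Campaign Blue 18/76 = 23.7% → Campaign Blue
Tablet: the video ad 1442/2166 = 66.6%, Campaign Blue 729/1003 = 72.7% → Campaign Blue
Overall: the video ad 1717/2795 = 61.4%, Campaign Blue 1085/1644 = 66.0% → Campaign Blue
Campaign Blue wins overall and in every device group — no reversal.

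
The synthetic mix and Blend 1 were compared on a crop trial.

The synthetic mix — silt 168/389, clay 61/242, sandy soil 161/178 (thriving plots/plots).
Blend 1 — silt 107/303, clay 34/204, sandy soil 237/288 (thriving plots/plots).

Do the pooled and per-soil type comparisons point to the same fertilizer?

Yes

Silt: the synthetic mix 168/389 = 43.2%, Blend 1 107/303 = 35.3% → the synthetic mix
Clay: the synthetic mix 61/242 = 25.2%, Blend 1 34/204 = 16.7% → the synthetic mix
Sandy soil: the synthetic mix 161/178 = 90.4%, Blend 1 237/288 = 82.3% → the synthetic mix
Overall: the synthetic mix 390/809 = 48.2%, Blend 1 378/795 = 47.5% → the synthetic mix
The synthetic mix wins overall and in every soil group — no reversal.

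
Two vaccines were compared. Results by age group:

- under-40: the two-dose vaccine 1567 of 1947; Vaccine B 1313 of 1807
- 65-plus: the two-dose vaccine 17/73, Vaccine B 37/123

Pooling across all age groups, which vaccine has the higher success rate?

the two-dose vaccine

Under-40: the two-dose vaccine 1567/1947 = 80.5%, Vaccine B 1313/1807 = 72.7% → the two-dose vaccine
65-plus: the two-dose vaccine 17/73 = 23.3%, Vaccine B 37/123 = 30.1% → Vaccine B
Overall: the two-dose vaccine 1584/2020 = 78.4%, Vaccine B 1350/1930 = 69.9% → the two-dose vaccine
(Neither sweeps every age group, but the two-dose vaccine has the higher pooled rate.)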